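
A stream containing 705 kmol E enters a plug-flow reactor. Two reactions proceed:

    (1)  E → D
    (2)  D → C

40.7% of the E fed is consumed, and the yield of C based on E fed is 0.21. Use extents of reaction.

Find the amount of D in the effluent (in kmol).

139 kmol

Conversion of E: E consumed = 1ξ₁ = 0.407 × 705 → ξ₁ = 286.9 kmol.
Yield of C: 1ξ₂ / 705 = 0.21 → ξ₂ = 148 kmol.
Outlet amounts (n = n₀ + Σ ν·ξ):
  E: 705 − 1(286.9) = 418.1
  D: 0 + 1(286.9) − 1(148) = 138.9
  C: 0 + 1(148) = 148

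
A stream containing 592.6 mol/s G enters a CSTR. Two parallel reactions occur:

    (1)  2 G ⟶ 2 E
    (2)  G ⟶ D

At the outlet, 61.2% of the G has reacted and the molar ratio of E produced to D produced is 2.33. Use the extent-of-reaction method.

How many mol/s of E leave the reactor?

Conversion of G: G consumed = 0.612 × 592.6 = 362.7 mol/s = 2ξ₁ + 1ξ₂.
Selectivity: 2ξ₁ / (1ξ₂) = 2.33 → ξ₁ = 1.165 ξ₂.
Substitute: (2·1.165 + 1) ξ₂ = 362.7 → ξ₂ = 108.9 mol/s, ξ₁ = 126.9 mol/s.
Outlet amounts (n = n₀ + Σ ν·ξ):
  G: 592.6 − 2(126.9) − 1(108.9) = 229.9
  E: 0 + 2(126.9) = 253.8
  D: 0 + 1(108.9) = 108.9

254 mol/s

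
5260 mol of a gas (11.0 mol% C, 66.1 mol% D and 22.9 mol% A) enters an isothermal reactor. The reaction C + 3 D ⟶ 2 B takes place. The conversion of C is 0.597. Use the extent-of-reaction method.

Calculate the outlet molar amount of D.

2440 mol

C reacted = 0.597 × 578.6 = 345.4 mol; ν_C = −1, so ξ = 345.4/1 = 345.4 mol.
Outlet amounts (n = n₀ + ν ξ):
  C: 578.6 − 1(345.4) = 233.2
  D: 3477 − 3(345.4) = 2441
  B: 0 + 2(345.4) = 690.8
  A: 1205 (inert)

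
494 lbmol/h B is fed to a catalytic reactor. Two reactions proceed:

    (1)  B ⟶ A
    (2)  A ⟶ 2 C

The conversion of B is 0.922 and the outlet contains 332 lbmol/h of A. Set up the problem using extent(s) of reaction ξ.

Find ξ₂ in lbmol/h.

ξ₂ = 123 lbmol/h

Conversion of B: B consumed = 1ξ₁ = 0.922 × 494 → ξ₁ = 455.5 lbmol/h.
A balance: n_A = 0 + 1ξ₁ − 1ξ₂ = 332 → ξ₂ = (1·455.5 − 332)/1 = 123.5 lbmol/h.
Outlet amounts (n = n₀ + Σ ν·ξ):
  B: 494 − 1(455.5) = 38.53
  A: 0 + 1(455.5) − 1(123.5) = 332
  C: 0 + 2(123.5) = 246.9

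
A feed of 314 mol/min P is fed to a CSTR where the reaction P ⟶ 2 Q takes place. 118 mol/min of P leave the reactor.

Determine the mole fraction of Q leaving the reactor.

For P: n = n₀ − 1ξ → 118 = 314 − 1ξ, giving ξ = 196 mol/min.
Outlet amounts (n = n₀ + ν ξ):
  P: 314 − 1(196) = 118
  Q: 0 + 2(196) = 392
Total out = 510 mol/min; y_Q = 392 / 510 = 0.7686.

0.769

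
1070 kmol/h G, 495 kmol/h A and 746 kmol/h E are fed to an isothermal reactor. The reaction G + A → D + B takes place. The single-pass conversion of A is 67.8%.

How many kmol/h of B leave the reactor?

336 kmol/h

A reacted = 0.678 × 495 = 335.6 kmol/h; ν_A = −1, so ξ = 335.6/1 = 335.6 kmol/h.
Outlet amounts (n = n₀ + ν ξ):
  G: 1070 − 1(335.6) = 734.4
  A: 495 − 1(335.6) = 159.4
  D: 0 + 1(335.6) = 335.6
  B: 0 + 1(335.6) = 335.6
  E: 746 (inert)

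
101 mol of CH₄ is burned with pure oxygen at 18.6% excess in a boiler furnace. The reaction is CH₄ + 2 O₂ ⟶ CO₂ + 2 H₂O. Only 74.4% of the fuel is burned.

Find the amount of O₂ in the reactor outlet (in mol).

89.3 mol

Stoichiometric O₂ = 2 × 101 = 202 mol; O₂ fed = 202 × 1.186 = 239.6 mol.
Fuel reacted = 0.744 × 101 → ξ = 75.14 mol.
Outlet (n = n₀ + ν ξ):
  CH₄: 101 − 1(75.14) = 25.86
  O₂: 239.6 − 2(75.14) = 89.28
  CO₂: 0 + 1(75.14) = 75.14
  H₂O: 0 + 2(75.14) = 150.3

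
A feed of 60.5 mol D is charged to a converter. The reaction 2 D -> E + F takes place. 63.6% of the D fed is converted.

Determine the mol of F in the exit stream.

19.2 mol

D reacted = 0.636 × 60.5 = 38.48 mol; ν_D = −2, so ξ = 38.48/2 = 19.24 mol.
Outlet amounts (n = n₀ + ν ξ):
  D: 60.5 − 2(19.24) = 22.02
  E: 0 + 1(19.24) = 19.24
  F: 0 + 1(19.24) = 19.24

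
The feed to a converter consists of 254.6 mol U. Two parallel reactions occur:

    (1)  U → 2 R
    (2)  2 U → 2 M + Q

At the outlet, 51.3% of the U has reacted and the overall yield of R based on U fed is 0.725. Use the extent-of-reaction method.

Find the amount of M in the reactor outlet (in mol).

38.3 mol

Yield of R: 2ξ₁ / 254.6 = 0.725 → ξ₁ = 92.29 mol.
Conversion of U: 1ξ₁ + 2ξ₂ = 0.513 × 254.6 = 130.6 → ξ₂ = 19.16 mol.
Outlet amounts (n = n₀ + Σ ν·ξ):
  U: 254.6 − 1(92.29) − 2(19.16) = 124
  R: 0 + 2(92.29) = 184.6
  M: 0 + 2(19.16) = 38.32
  Q: 0 + 1(19.16) = 19.16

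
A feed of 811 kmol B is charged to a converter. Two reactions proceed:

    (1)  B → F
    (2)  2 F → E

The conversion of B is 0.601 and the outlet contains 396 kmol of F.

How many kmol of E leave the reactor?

Conversion of B: B consumed = 1ξ₁ = 0.601 × 811 → ξ₁ = 487.4 kmol.
F balance: n_F = 0 + 1ξ₁ − 2ξ₂ = 396 → ξ₂ = (1·487.4 − 396)/2 = 45.71 kmol.
Outlet amounts (n = n₀ + Σ ν·ξ):
  B: 811 − 1(487.4) = 323.6
  F: 0 + 1(487.4) − 2(45.71) = 396
  E: 0 + 1(45.71) = 45.71

45.7 kmol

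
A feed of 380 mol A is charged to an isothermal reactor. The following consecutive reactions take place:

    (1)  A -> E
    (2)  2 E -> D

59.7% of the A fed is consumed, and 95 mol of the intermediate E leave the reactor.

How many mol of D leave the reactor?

65.9 mol

Conversion of A: A consumed = 1ξ₁ = 0.597 × 380 → ξ₁ = 226.9 mol.
E balance: n_E = 0 + 1ξ₁ − 2ξ₂ = 95 → ξ₂ = (1·226.9 − 95)/2 = 65.93 mol.
Outlet amounts (n = n₀ + Σ ν·ξ):
  A: 380 − 1(226.9) = 153.1
  E: 0 + 1(226.9) − 2(65.93) = 95
  D: 0 + 1(65.93) = 65.93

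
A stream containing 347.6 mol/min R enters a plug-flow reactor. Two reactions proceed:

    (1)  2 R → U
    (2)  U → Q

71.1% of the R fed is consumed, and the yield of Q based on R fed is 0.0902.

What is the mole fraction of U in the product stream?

Conversion of R: R consumed = 2ξ₁ = 0.711 × 347.6 → ξ₁ = 123.6 mol/min.
Yield of Q: 1ξ₂ / 347.6 = 0.0902 → ξ₂ = 31.35 mol/min.
Outlet amounts (n = n₀ + Σ ν·ξ):
  R: 347.6 − 2(123.6) = 100.5
  U: 0 + 1(123.6) − 1(31.35) = 92.22
  Q: 0 + 1(31.35) = 31.35
Total out = 224 mol/min; y_U = 92.22 / 224 = 0.4116.

0.412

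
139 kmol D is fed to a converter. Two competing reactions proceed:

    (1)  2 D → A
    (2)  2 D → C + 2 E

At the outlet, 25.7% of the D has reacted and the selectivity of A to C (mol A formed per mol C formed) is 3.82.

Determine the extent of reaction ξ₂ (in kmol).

ξ₂ = 3.71 kmol

Conversion of D: D consumed = 0.257 × 139 = 35.72 kmol = 2ξ₁ + 2ξ₂.
Selectivity: 1ξ₁ / (1ξ₂) = 3.82 → ξ₁ = 3.82 ξ₂.
Substitute: (2·3.82 + 2) ξ₂ = 35.72 → ξ₂ = 3.706 kmol, ξ₁ = 14.16 kmol.
Outlet amounts (n = n₀ + Σ ν·ξ):
  D: 139 − 2(14.16) − 2(3.706) = 103.3
  A: 0 + 1(14.16) = 14.16
  C: 0 + 1(3.706) = 3.706
  E: 0 + 2(3.706) = 7.411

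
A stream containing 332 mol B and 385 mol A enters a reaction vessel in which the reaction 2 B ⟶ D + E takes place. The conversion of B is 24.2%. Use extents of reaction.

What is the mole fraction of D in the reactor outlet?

0.056

B reacted = 0.242 × 332 = 80.34 mol; ν_B = −2, so ξ = 80.34/2 = 40.17 mol.
Outlet amounts (n = n₀ + ν ξ):
  B: 332 − 2(40.17) = 251.7
  D: 0 + 1(40.17) = 40.17
  E: 0 + 1(40.17) = 40.17
  A: 385 (inert)
Total out = 717 mol; y_D = 40.17 / 717 = 0.05603.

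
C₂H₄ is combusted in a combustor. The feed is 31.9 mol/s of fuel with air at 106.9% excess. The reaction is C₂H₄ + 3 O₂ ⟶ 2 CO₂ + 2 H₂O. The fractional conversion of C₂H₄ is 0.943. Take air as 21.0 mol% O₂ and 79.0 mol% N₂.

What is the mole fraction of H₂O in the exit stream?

Stoichiometric O₂ = 3 × 31.9 = 95.7 mol/s; O₂ fed = 95.7 × 2.069 = 198 mol/s.
N₂ fed = 198 × 79/21 = 744.9 mol/s.
Fuel reacted = 0.943 × 31.9 → ξ = 30.08 mol/s.
Outlet (n = n₀ + ν ξ):
  C₂H₄: 31.9 − 1(30.08) = 1.818
  O₂: 198 − 3(30.08) = 107.8
  N₂: 744.9 (inert)
  CO₂: 0 + 2(30.08) = 60.16
  H₂O: 0 + 2(30.08) = 60.16
Total out = 974.8 mol/s; y_H₂O = 60.16 / 974.8 = 0.06172.

0.0617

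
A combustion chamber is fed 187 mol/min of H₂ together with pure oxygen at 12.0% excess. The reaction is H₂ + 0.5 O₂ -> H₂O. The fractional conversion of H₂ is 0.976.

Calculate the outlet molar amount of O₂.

Stoichiometric O₂ = 0.5 × 187 = 93.5 mol/min; O₂ fed = 93.5 × 1.120 = 104.7 mol/min.
Fuel reacted = 0.976 × 187 → ξ = 182.5 mol/min.
Outlet (n = n₀ + ν ξ):
  H₂: 187 − 1(182.5) = 4.488
  O₂: 104.7 − 0.5(182.5) = 13.46
  H₂O: 0 + 1(182.5) = 182.5

13.5 mol/min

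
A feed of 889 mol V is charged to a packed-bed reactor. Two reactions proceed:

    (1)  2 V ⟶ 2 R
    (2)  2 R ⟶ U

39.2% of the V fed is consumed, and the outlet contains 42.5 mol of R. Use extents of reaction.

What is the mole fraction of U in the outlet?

0.208

Conversion of V: V consumed = 2ξ₁ = 0.392 × 889 → ξ₁ = 174.2 mol.
R balance: n_R = 0 + 2ξ₁ − 2ξ₂ = 42.5 → ξ₂ = (2·174.2 − 42.5)/2 = 153 mol.
Outlet amounts (n = n₀ + Σ ν·ξ):
  V: 889 − 2(174.2) = 540.5
  R: 0 + 2(174.2) − 2(153) = 42.5
  U: 0 + 1(153) = 153
Total out = 736 mol; y_U = 153 / 736 = 0.2079.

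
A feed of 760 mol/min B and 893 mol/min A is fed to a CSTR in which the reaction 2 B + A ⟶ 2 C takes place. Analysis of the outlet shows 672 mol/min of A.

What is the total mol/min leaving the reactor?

For A: n = n₀ − 1ξ → 672 = 893 − 1ξ, giving ξ = 221 mol/min.
Outlet amounts (n = n₀ + ν ξ):
  B: 760 − 2(221) = 318
  A: 893 − 1(221) = 672
  C: 0 + 2(221) = 442
Total out = 318 + 672 + 442 = 1432 mol/min.

1430 mol/min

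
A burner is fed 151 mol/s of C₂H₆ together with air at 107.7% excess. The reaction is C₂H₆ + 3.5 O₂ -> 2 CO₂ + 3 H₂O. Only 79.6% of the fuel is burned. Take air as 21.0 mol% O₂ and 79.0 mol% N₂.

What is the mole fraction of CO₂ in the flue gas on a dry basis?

Stoichiometric O₂ = 3.5 × 151 = 528.5 mol/s; O₂ fed = 528.5 × 2.077 = 1098 mol/s.
N₂ fed = 1098 × 79/21 = 4129 mol/s.
Fuel reacted = 0.796 × 151 → ξ = 120.2 mol/s.
Outlet (n = n₀ + ν ξ):
  C₂H₆: 151 − 1(120.2) = 30.8
  O₂: 1098 − 3.5(120.2) = 677
  N₂: 4129 (inert)
  CO₂: 0 + 2(120.2) = 240.4
  H₂O: 0 + 3(120.2) = 360.6
Dry total = 5078 mol/s; y_CO₂ (dry) = 240.4 / 5078 = 0.04734.

0.0473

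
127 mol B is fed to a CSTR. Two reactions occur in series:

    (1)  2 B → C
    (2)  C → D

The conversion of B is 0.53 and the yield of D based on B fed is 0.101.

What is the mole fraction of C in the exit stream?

0.223

Conversion of B: B consumed = 2ξ₁ = 0.53 × 127 → ξ₁ = 33.66 mol.
Yield of D: 1ξ₂ / 127 = 0.101 → ξ₂ = 12.83 mol.
Outlet amounts (n = n₀ + Σ ν·ξ):
  B: 127 − 2(33.66) = 59.69
  C: 0 + 1(33.66) − 1(12.83) = 20.83
  D: 0 + 1(12.83) = 12.83
Total out = 93.34 mol; y_C = 20.83 / 93.34 = 0.2231.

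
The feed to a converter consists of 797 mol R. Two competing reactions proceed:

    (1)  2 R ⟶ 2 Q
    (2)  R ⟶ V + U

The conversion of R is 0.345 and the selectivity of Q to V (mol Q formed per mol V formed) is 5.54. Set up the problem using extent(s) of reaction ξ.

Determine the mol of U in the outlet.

Conversion of R: R consumed = 0.345 × 797 = 275 mol = 2ξ₁ + 1ξ₂.
Selectivity: 2ξ₁ / (1ξ₂) = 5.54 → ξ₁ = 2.77 ξ₂.
Substitute: (2·2.77 + 1) ξ₂ = 275 → ξ₂ = 42.04 mol, ξ₁ = 116.5 mol.
Outlet amounts (n = n₀ + Σ ν·ξ):
  R: 797 − 2(116.5) − 1(42.04) = 522
  Q: 0 + 2(116.5) = 232.9
  V: 0 + 1(42.04) = 42.04
  U: 0 + 1(42.04) = 42.04

42 mol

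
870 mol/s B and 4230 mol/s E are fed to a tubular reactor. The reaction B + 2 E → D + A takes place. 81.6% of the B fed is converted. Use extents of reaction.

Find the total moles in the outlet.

B reacted = 0.816 × 870 = 709.9 mol/s; ν_B = −1, so ξ = 709.9/1 = 709.9 mol/s.
Outlet amounts (n = n₀ + ν ξ):
  B: 870 − 1(709.9) = 160.1
  E: 4230 − 2(709.9) = 2810
  D: 0 + 1(709.9) = 709.9
  A: 0 + 1(709.9) = 709.9
Total out = 160.1 + 2810 + 709.9 + 709.9 = 4390 mol/s.

4390 mol/s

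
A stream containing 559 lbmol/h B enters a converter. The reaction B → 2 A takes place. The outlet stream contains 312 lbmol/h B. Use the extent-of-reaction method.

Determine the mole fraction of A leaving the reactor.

For B: n = n₀ − 1ξ → 312 = 559 − 1ξ, giving ξ = 247 lbmol/h.
Outlet amounts (n = n₀ + ν ξ):
  B: 559 − 1(247) = 312
  A: 0 + 2(247) = 494
Total out = 806 lbmol/h; y_A = 494 / 806 = 0.6129.

0.613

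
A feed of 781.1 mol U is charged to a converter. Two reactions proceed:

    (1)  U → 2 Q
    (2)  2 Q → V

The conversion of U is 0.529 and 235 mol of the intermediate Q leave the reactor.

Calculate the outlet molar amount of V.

Conversion of U: U consumed = 1ξ₁ = 0.529 × 781.1 → ξ₁ = 413.2 mol.
Q balance: n_Q = 0 + 2ξ₁ − 2ξ₂ = 235 → ξ₂ = (2·413.2 − 235)/2 = 295.7 mol.
Outlet amounts (n = n₀ + Σ ν·ξ):
  U: 781.1 − 1(413.2) = 367.9
  Q: 0 + 2(413.2) − 2(295.7) = 235
  V: 0 + 1(295.7) = 295.7

296 mol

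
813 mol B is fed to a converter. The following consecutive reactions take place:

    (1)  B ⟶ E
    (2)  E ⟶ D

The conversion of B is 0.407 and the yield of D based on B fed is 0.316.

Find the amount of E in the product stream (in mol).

74 mol

Conversion of B: B consumed = 1ξ₁ = 0.407 × 813 → ξ₁ = 330.9 mol.
Yield of D: 1ξ₂ / 813 = 0.316 → ξ₂ = 256.9 mol.
Outlet amounts (n = n₀ + Σ ν·ξ):
  B: 813 − 1(330.9) = 482.1
  E: 0 + 1(330.9) − 1(256.9) = 73.98
  D: 0 + 1(256.9) = 256.9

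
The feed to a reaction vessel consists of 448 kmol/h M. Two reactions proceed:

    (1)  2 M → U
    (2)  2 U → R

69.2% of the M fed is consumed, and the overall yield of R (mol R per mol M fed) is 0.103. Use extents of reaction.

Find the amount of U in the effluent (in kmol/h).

Conversion of M: M consumed = 2ξ₁ = 0.692 × 448 → ξ₁ = 155 kmol/h.
Yield of R: 1ξ₂ / 448 = 0.103 → ξ₂ = 46.14 kmol/h.
Outlet amounts (n = n₀ + Σ ν·ξ):
  M: 448 − 2(155) = 138
  U: 0 + 1(155) − 2(46.14) = 62.72
  R: 0 + 1(46.14) = 46.14

62.7 kmol/h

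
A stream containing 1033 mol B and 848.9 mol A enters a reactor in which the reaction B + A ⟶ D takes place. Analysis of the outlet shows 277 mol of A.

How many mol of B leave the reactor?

For A: n = n₀ − 1ξ → 277 = 848.9 − 1ξ, giving ξ = 571.9 mol.
Outlet amounts (n = n₀ + ν ξ):
  B: 1033 − 1(571.9) = 461.1
  A: 848.9 − 1(571.9) = 277
  D: 0 + 1(571.9) = 571.9

461 mol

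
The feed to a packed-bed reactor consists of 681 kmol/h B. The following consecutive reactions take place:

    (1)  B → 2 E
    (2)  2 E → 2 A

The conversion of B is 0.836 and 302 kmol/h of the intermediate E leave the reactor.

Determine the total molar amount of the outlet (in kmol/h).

1250 kmol/h

Conversion of B: B consumed = 1ξ₁ = 0.836 × 681 → ξ₁ = 569.3 kmol/h.
E balance: n_E = 0 + 2ξ₁ − 2ξ₂ = 302 → ξ₂ = (2·569.3 − 302)/2 = 418.3 kmol/h.
Outlet amounts (n = n₀ + Σ ν·ξ):
  B: 681 − 1(569.3) = 111.7
  E: 0 + 2(569.3) − 2(418.3) = 302
  A: 0 + 2(418.3) = 836.6
Total out = 111.7 + 302 + 836.6 = 1250 kmol/h.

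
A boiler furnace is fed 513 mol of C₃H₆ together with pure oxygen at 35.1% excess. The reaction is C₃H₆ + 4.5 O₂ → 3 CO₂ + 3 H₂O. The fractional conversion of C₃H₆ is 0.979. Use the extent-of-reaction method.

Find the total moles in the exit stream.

Stoichiometric O₂ = 4.5 × 513 = 2308 mol; O₂ fed = 2308 × 1.351 = 3119 mol.
Fuel reacted = 0.979 × 513 → ξ = 502.2 mol.
Outlet (n = n₀ + ν ξ):
  C₃H₆: 513 − 1(502.2) = 10.77
  O₂: 3119 − 4.5(502.2) = 858.8
  CO₂: 0 + 3(502.2) = 1507
  H₂O: 0 + 3(502.2) = 1507
Total out = 10.77 + 858.8 + 1507 + 1507 = 3883 mol.

3880 mol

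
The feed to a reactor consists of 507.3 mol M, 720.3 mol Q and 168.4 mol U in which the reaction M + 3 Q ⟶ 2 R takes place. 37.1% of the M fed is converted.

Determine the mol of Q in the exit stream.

156 mol

M reacted = 0.371 × 507.3 = 188.2 mol; ν_M = −1, so ξ = 188.2/1 = 188.2 mol.
Outlet amounts (n = n₀ + ν ξ):
  M: 507.3 − 1(188.2) = 319.1
  Q: 720.3 − 3(188.2) = 155.7
  R: 0 + 2(188.2) = 376.4
  U: 168.4 (inert)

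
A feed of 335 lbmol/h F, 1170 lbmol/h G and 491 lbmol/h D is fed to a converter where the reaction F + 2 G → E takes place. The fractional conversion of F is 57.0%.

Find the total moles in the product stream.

F reacted = 0.57 × 335 = 190.9 lbmol/h; ν_F = −1, so ξ = 190.9/1 = 190.9 lbmol/h.
Outlet amounts (n = n₀ + ν ξ):
  F: 335 − 1(190.9) = 144.1
  G: 1170 − 2(190.9) = 788.1
  E: 0 + 1(190.9) = 190.9
  D: 491 (inert)
Total out = 144.1 + 788.1 + 190.9 + 491 = 1614 lbmol/h.

1610 lbmol/h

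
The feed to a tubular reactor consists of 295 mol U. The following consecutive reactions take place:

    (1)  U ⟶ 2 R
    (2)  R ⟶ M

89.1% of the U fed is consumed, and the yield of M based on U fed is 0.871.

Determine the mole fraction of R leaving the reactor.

0.482

Conversion of U: U consumed = 1ξ₁ = 0.891 × 295 → ξ₁ = 262.8 mol.
Yield of M: 1ξ₂ / 295 = 0.871 → ξ₂ = 256.9 mol.
Outlet amounts (n = n₀ + Σ ν·ξ):
  U: 295 − 1(262.8) = 32.15
  R: 0 + 2(262.8) − 1(256.9) = 268.7
  M: 0 + 1(256.9) = 256.9
Total out = 557.8 mol; y_R = 268.7 / 557.8 = 0.4818.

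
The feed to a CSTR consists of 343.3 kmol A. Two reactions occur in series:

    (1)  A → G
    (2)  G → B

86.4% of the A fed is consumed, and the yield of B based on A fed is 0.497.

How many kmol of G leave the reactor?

126 kmol

Conversion of A: A consumed = 1ξ₁ = 0.864 × 343.3 → ξ₁ = 296.6 kmol.
Yield of B: 1ξ₂ / 343.3 = 0.497 → ξ₂ = 170.6 kmol.
Outlet amounts (n = n₀ + Σ ν·ξ):
  A: 343.3 − 1(296.6) = 46.69
  G: 0 + 1(296.6) − 1(170.6) = 126
  B: 0 + 1(170.6) = 170.6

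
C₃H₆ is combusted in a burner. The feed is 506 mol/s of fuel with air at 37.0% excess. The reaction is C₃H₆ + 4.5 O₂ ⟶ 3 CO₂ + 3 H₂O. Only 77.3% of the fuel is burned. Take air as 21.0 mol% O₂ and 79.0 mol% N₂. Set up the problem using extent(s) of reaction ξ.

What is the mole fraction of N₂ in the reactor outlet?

0.754

Stoichiometric O₂ = 4.5 × 506 = 2277 mol/s; O₂ fed = 2277 × 1.370 = 3119 mol/s.
N₂ fed = 3119 × 79/21 = 11740 mol/s.
Fuel reacted = 0.773 × 506 → ξ = 391.1 mol/s.
Outlet (n = n₀ + ν ξ):
  C₃H₆: 506 − 1(391.1) = 114.9
  O₂: 3119 − 4.5(391.1) = 1359
  N₂: 11740 (inert)
  CO₂: 0 + 3(391.1) = 1173
  H₂O: 0 + 3(391.1) = 1173
Total out = 15560 mol/s; y_N₂ = 11740 / 15560 = 0.7544.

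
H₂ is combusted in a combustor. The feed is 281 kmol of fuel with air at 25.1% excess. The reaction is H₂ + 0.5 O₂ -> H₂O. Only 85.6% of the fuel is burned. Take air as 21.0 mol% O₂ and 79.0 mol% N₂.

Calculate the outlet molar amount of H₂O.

Stoichiometric O₂ = 0.5 × 281 = 140.5 kmol; O₂ fed = 140.5 × 1.251 = 175.8 kmol.
N₂ fed = 175.8 × 79/21 = 661.2 kmol.
Fuel reacted = 0.856 × 281 → ξ = 240.5 kmol.
Outlet (n = n₀ + ν ξ):
  H₂: 281 − 1(240.5) = 40.46
  O₂: 175.8 − 0.5(240.5) = 55.5
  N₂: 661.2 (inert)
  H₂O: 0 + 1(240.5) = 240.5

241 kmol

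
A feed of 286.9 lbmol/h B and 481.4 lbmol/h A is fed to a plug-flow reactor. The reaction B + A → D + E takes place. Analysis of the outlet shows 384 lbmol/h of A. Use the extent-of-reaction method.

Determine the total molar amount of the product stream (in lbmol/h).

For A: n = n₀ − 1ξ → 384 = 481.4 − 1ξ, giving ξ = 97.4 lbmol/h.
Outlet amounts (n = n₀ + ν ξ):
  B: 286.9 − 1(97.4) = 189.5
  A: 481.4 − 1(97.4) = 384
  D: 0 + 1(97.4) = 97.4
  E: 0 + 1(97.4) = 97.4
Total out = 189.5 + 384 + 97.4 + 97.4 = 768.3 lbmol/h.

768 lbmol/h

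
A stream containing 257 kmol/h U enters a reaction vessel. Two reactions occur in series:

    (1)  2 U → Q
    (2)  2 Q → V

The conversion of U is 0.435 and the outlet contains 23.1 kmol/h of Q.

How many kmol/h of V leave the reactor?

16.4 kmol/h

Conversion of U: U consumed = 2ξ₁ = 0.435 × 257 → ξ₁ = 55.9 kmol/h.
Q balance: n_Q = 0 + 1ξ₁ − 2ξ₂ = 23.1 → ξ₂ = (1·55.9 − 23.1)/2 = 16.4 kmol/h.
Outlet amounts (n = n₀ + Σ ν·ξ):
  U: 257 − 2(55.9) = 145.2
  Q: 0 + 1(55.9) − 2(16.4) = 23.1
  V: 0 + 1(16.4) = 16.4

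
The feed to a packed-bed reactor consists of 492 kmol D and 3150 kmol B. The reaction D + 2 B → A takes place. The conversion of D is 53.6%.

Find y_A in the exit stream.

D reacted = 0.536 × 492 = 263.7 kmol; ν_D = −1, so ξ = 263.7/1 = 263.7 kmol.
Outlet amounts (n = n₀ + ν ξ):
  D: 492 − 1(263.7) = 228.3
  B: 3150 − 2(263.7) = 2623
  A: 0 + 1(263.7) = 263.7
Total out = 3115 kmol; y_A = 263.7 / 3115 = 0.08467.

0.0847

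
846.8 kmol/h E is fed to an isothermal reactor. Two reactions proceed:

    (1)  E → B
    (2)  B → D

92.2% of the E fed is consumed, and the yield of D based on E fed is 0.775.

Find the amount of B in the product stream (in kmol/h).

Conversion of E: E consumed = 1ξ₁ = 0.922 × 846.8 → ξ₁ = 780.7 kmol/h.
Yield of D: 1ξ₂ / 846.8 = 0.775 → ξ₂ = 656.3 kmol/h.
Outlet amounts (n = n₀ + Σ ν·ξ):
  E: 846.8 − 1(780.7) = 66.05
  B: 0 + 1(780.7) − 1(656.3) = 124.5
  D: 0 + 1(656.3) = 656.3

124 kmol/h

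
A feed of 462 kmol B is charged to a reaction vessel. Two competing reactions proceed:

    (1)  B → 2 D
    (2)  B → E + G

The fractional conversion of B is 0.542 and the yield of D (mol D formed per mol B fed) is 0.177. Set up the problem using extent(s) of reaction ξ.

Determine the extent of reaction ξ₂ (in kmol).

ξ₂ = 210 kmol

Yield of D: 2ξ₁ / 462 = 0.177 → ξ₁ = 40.89 kmol.
Conversion of B: 1ξ₁ + 1ξ₂ = 0.542 × 462 = 250.4 → ξ₂ = 209.5 kmol.
Outlet amounts (n = n₀ + Σ ν·ξ):
  B: 462 − 1(40.89) − 1(209.5) = 211.6
  D: 0 + 2(40.89) = 81.77
  E: 0 + 1(209.5) = 209.5
  G: 0 + 1(209.5) = 209.5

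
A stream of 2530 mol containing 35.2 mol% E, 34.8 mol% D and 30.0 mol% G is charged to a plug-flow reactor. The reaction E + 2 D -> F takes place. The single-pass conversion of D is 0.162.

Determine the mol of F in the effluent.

D reacted = 0.162 × 880.4 = 142.6 mol; ν_D = −2, so ξ = 142.6/2 = 71.32 mol.
Outlet amounts (n = n₀ + ν ξ):
  E: 890.6 − 1(71.32) = 819.2
  D: 880.4 − 2(71.32) = 737.8
  F: 0 + 1(71.32) = 71.32
  G: 759 (inert)

71.3 mol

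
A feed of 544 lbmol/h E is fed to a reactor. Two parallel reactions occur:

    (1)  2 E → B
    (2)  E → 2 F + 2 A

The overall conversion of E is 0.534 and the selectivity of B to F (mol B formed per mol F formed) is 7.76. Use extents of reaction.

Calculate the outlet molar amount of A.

Conversion of E: E consumed = 0.534 × 544 = 290.5 lbmol/h = 2ξ₁ + 1ξ₂.
Selectivity: 1ξ₁ / (2ξ₂) = 7.76 → ξ₁ = 15.52 ξ₂.
Substitute: (2·15.52 + 1) ξ₂ = 290.5 → ξ₂ = 9.067 lbmol/h, ξ₁ = 140.7 lbmol/h.
Outlet amounts (n = n₀ + Σ ν·ξ):
  E: 544 − 2(140.7) − 1(9.067) = 253.5
  B: 0 + 1(140.7) = 140.7
  F: 0 + 2(9.067) = 18.13
  A: 0 + 2(9.067) = 18.13

18.1 lbmol/h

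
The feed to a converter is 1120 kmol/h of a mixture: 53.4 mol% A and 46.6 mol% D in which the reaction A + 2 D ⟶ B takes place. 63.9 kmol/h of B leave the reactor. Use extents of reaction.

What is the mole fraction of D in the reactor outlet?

For B: n = n₀ + 1ξ → 63.9 = 0 + 1ξ, giving ξ = 63.9 kmol/h.
Outlet amounts (n = n₀ + ν ξ):
  A: 598.1 − 1(63.9) = 534.2
  D: 521.9 − 2(63.9) = 394.1
  B: 0 + 1(63.9) = 63.9
Total out = 992.2 kmol/h; y_D = 394.1 / 992.2 = 0.3972.

0.397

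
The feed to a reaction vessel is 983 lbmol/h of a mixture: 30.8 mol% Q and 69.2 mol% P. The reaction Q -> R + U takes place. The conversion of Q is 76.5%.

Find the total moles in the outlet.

Q reacted = 0.765 × 302.8 = 231.6 lbmol/h; ν_Q = −1, so ξ = 231.6/1 = 231.6 lbmol/h.
Outlet amounts (n = n₀ + ν ξ):
  Q: 302.8 − 1(231.6) = 71.15
  R: 0 + 1(231.6) = 231.6
  U: 0 + 1(231.6) = 231.6
  P: 680.2 (inert)
Total out = 71.15 + 231.6 + 231.6 + 680.2 = 1215 lbmol/h.

1210 lbmol/h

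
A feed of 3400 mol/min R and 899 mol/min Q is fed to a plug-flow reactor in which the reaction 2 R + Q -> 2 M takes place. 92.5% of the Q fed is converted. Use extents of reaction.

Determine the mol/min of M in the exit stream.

1660 mol/min

Q reacted = 0.925 × 899 = 831.6 mol/min; ν_Q = −1, so ξ = 831.6/1 = 831.6 mol/min.
Outlet amounts (n = n₀ + ν ξ):
  R: 3400 − 2(831.6) = 1737
  Q: 899 − 1(831.6) = 67.42
  M: 0 + 2(831.6) = 1663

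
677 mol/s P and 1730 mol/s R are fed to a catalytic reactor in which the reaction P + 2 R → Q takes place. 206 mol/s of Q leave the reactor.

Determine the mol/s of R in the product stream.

1320 mol/s

For Q: n = n₀ + 1ξ → 206 = 0 + 1ξ, giving ξ = 206 mol/s.
Outlet amounts (n = n₀ + ν ξ):
  P: 677 − 1(206) = 471
  R: 1730 − 2(206) = 1318
  Q: 0 + 1(206) = 206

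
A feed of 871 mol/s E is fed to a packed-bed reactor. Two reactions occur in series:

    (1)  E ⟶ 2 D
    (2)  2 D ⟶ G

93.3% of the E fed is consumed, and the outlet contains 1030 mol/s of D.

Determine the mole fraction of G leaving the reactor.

0.215

Conversion of E: E consumed = 1ξ₁ = 0.933 × 871 → ξ₁ = 812.6 mol/s.
D balance: n_D = 0 + 2ξ₁ − 2ξ₂ = 1030 → ξ₂ = (2·812.6 − 1030)/2 = 297.6 mol/s.
Outlet amounts (n = n₀ + Σ ν·ξ):
  E: 871 − 1(812.6) = 58.36
  D: 0 + 2(812.6) − 2(297.6) = 1030
  G: 0 + 1(297.6) = 297.6
Total out = 1386 mol/s; y_G = 297.6 / 1386 = 0.2147.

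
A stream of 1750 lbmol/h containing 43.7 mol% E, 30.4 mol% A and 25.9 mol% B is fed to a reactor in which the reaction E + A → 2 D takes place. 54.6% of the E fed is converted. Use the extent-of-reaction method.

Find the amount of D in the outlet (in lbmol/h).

835 lbmol/h

E reacted = 0.546 × 764.8 = 417.6 lbmol/h; ν_E = −1, so ξ = 417.6/1 = 417.6 lbmol/h.
Outlet amounts (n = n₀ + ν ξ):
  E: 764.8 − 1(417.6) = 347.2
  A: 532 − 1(417.6) = 114.4
  D: 0 + 2(417.6) = 835.1
  B: 453.2 (inert)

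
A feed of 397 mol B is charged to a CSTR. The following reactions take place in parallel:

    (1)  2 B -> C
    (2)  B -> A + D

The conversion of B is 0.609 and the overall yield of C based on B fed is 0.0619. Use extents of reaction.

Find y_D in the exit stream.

0.341

Yield of C: 1ξ₁ / 397 = 0.0619 → ξ₁ = 24.57 mol.
Conversion of B: 2ξ₁ + 1ξ₂ = 0.609 × 397 = 241.8 → ξ₂ = 192.6 mol.
Outlet amounts (n = n₀ + Σ ν·ξ):
  B: 397 − 2(24.57) − 1(192.6) = 155.2
  C: 0 + 1(24.57) = 24.57
  A: 0 + 1(192.6) = 192.6
  D: 0 + 1(192.6) = 192.6
Total out = 565.1 mol; y_D = 192.6 / 565.1 = 0.3409.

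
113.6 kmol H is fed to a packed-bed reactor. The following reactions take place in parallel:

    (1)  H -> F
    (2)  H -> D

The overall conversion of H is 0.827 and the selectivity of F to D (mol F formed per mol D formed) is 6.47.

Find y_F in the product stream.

Conversion of H: H consumed = 0.827 × 113.6 = 93.95 kmol = 1ξ₁ + 1ξ₂.
Selectivity: 1ξ₁ / (1ξ₂) = 6.47 → ξ₁ = 6.47 ξ₂.
Substitute: (1·6.47 + 1) ξ₂ = 93.95 → ξ₂ = 12.58 kmol, ξ₁ = 81.37 kmol.
Outlet amounts (n = n₀ + Σ ν·ξ):
  H: 113.6 − 1(81.37) − 1(12.58) = 19.65
  F: 0 + 1(81.37) = 81.37
  D: 0 + 1(12.58) = 12.58
Total out = 113.6 kmol; y_F = 81.37 / 113.6 = 0.7163.

0.716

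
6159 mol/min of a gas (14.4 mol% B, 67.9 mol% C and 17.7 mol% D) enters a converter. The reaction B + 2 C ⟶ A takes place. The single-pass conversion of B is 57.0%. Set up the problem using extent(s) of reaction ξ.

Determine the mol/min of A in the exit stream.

B reacted = 0.57 × 886.9 = 505.5 mol/min; ν_B = −1, so ξ = 505.5/1 = 505.5 mol/min.
Outlet amounts (n = n₀ + ν ξ):
  B: 886.9 − 1(505.5) = 381.4
  C: 4182 − 2(505.5) = 3171
  A: 0 + 1(505.5) = 505.5
  D: 1090 (inert)

506 mol/min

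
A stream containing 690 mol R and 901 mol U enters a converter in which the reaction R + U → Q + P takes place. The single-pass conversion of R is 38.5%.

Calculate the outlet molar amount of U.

R reacted = 0.385 × 690 = 265.7 mol; ν_R = −1, so ξ = 265.7/1 = 265.7 mol.
Outlet amounts (n = n₀ + ν ξ):
  R: 690 − 1(265.7) = 424.3
  U: 901 − 1(265.7) = 635.3
  Q: 0 + 1(265.7) = 265.7
  P: 0 + 1(265.7) = 265.7

635 mol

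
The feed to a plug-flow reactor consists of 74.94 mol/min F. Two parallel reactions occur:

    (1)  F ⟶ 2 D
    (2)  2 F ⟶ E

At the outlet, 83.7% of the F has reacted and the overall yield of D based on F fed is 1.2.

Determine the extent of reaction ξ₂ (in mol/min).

Yield of D: 2ξ₁ / 74.94 = 1.2 → ξ₁ = 44.96 mol/min.
Conversion of F: 1ξ₁ + 2ξ₂ = 0.837 × 74.94 = 62.72 → ξ₂ = 8.88 mol/min.
Outlet amounts (n = n₀ + Σ ν·ξ):
  F: 74.94 − 1(44.96) − 2(8.88) = 12.22
  D: 0 + 2(44.96) = 89.93
  E: 0 + 1(8.88) = 8.88

ξ₂ = 8.88 mol/min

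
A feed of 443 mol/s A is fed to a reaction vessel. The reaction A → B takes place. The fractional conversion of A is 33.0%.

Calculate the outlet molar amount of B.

146 mol/s

A reacted = 0.33 × 443 = 146.2 mol/s; ν_A = −1, so ξ = 146.2/1 = 146.2 mol/s.
Outlet amounts (n = n₀ + ν ξ):
  A: 443 − 1(146.2) = 296.8
  B: 0 + 1(146.2) = 146.2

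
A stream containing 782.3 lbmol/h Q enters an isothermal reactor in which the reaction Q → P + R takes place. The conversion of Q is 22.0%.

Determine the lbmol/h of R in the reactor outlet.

Q reacted = 0.22 × 782.3 = 172.1 lbmol/h; ν_Q = −1, so ξ = 172.1/1 = 172.1 lbmol/h.
Outlet amounts (n = n₀ + ν ξ):
  Q: 782.3 − 1(172.1) = 610.2
  P: 0 + 1(172.1) = 172.1
  R: 0 + 1(172.1) = 172.1

172 lbmol/h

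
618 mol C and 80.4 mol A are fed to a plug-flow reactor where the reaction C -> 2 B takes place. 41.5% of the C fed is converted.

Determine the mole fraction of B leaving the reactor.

0.537

C reacted = 0.415 × 618 = 256.5 mol; ν_C = −1, so ξ = 256.5/1 = 256.5 mol.
Outlet amounts (n = n₀ + ν ξ):
  C: 618 − 1(256.5) = 361.5
  B: 0 + 2(256.5) = 512.9
  A: 80.4 (inert)
Total out = 954.9 mol; y_B = 512.9 / 954.9 = 0.5372.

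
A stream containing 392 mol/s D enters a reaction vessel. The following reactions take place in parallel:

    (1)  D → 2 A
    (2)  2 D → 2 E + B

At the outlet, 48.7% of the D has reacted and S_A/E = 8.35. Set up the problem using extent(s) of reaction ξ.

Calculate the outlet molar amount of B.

Conversion of D: D consumed = 0.487 × 392 = 190.9 mol/s = 1ξ₁ + 2ξ₂.
Selectivity: 2ξ₁ / (2ξ₂) = 8.35 → ξ₁ = 8.35 ξ₂.
Substitute: (1·8.35 + 2) ξ₂ = 190.9 → ξ₂ = 18.44 mol/s, ξ₁ = 154 mol/s.
Outlet amounts (n = n₀ + Σ ν·ξ):
  D: 392 − 1(154) − 2(18.44) = 201.1
  A: 0 + 2(154) = 308
  E: 0 + 2(18.44) = 36.89
  B: 0 + 1(18.44) = 18.44

18.4 mol/s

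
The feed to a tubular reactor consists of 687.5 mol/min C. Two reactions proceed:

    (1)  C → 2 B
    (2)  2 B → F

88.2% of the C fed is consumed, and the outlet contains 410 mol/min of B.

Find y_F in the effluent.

Conversion of C: C consumed = 1ξ₁ = 0.882 × 687.5 → ξ₁ = 606.4 mol/min.
B balance: n_B = 0 + 2ξ₁ − 2ξ₂ = 410 → ξ₂ = (2·606.4 − 410)/2 = 401.4 mol/min.
Outlet amounts (n = n₀ + Σ ν·ξ):
  C: 687.5 − 1(606.4) = 81.12
  B: 0 + 2(606.4) − 2(401.4) = 410
  F: 0 + 1(401.4) = 401.4
Total out = 892.5 mol/min; y_F = 401.4 / 892.5 = 0.4497.

0.45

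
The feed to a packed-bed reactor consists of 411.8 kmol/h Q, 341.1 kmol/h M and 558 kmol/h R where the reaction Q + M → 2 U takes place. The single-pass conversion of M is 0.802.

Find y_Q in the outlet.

M reacted = 0.802 × 341.1 = 273.6 kmol/h; ν_M = −1, so ξ = 273.6/1 = 273.6 kmol/h.
Outlet amounts (n = n₀ + ν ξ):
  Q: 411.8 − 1(273.6) = 138.2
  M: 341.1 − 1(273.6) = 67.54
  U: 0 + 2(273.6) = 547.1
  R: 558 (inert)
Total out = 1311 kmol/h; y_Q = 138.2 / 1311 = 0.1055.

0.105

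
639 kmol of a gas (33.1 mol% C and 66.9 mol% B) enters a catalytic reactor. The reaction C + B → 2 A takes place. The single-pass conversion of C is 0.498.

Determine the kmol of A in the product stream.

211 kmol

C reacted = 0.498 × 211.5 = 105.3 kmol; ν_C = −1, so ξ = 105.3/1 = 105.3 kmol.
Outlet amounts (n = n₀ + ν ξ):
  C: 211.5 − 1(105.3) = 106.2
  B: 427.5 − 1(105.3) = 322.2
  A: 0 + 2(105.3) = 210.7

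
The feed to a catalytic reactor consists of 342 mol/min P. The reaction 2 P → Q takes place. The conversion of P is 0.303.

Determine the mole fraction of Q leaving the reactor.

0.179

P reacted = 0.303 × 342 = 103.6 mol/min; ν_P = −2, so ξ = 103.6/2 = 51.81 mol/min.
Outlet amounts (n = n₀ + ν ξ):
  P: 342 − 2(51.81) = 238.4
  Q: 0 + 1(51.81) = 51.81
Total out = 290.2 mol/min; y_Q = 51.81 / 290.2 = 0.1786.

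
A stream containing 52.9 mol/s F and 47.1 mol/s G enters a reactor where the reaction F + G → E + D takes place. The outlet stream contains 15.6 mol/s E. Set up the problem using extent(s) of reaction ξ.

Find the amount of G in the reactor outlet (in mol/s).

For E: n = n₀ + 1ξ → 15.6 = 0 + 1ξ, giving ξ = 15.6 mol/s.
Outlet amounts (n = n₀ + ν ξ):
  F: 52.9 − 1(15.6) = 37.3
  G: 47.1 − 1(15.6) = 31.5
  E: 0 + 1(15.6) = 15.6
  D: 0 + 1(15.6) = 15.6

31.5 mol/s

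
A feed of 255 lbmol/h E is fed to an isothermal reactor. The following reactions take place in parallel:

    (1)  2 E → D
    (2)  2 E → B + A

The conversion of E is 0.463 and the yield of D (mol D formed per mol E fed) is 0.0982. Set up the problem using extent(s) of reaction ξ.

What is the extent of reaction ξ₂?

ξ₂ = 34 lbmol/h

Yield of D: 1ξ₁ / 255 = 0.0982 → ξ₁ = 25.04 lbmol/h.
Conversion of E: 2ξ₁ + 2ξ₂ = 0.463 × 255 = 118.1 → ξ₂ = 33.99 lbmol/h.
Outlet amounts (n = n₀ + Σ ν·ξ):
  E: 255 − 2(25.04) − 2(33.99) = 136.9
  D: 0 + 1(25.04) = 25.04
  B: 0 + 1(33.99) = 33.99
  A: 0 + 1(33.99) = 33.99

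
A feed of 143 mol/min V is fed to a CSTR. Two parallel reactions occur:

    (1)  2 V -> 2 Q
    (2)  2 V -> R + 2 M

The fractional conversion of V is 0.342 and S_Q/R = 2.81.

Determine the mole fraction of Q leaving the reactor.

0.187

Conversion of V: V consumed = 0.342 × 143 = 48.91 mol/min = 2ξ₁ + 2ξ₂.
Selectivity: 2ξ₁ / (1ξ₂) = 2.81 → ξ₁ = 1.405 ξ₂.
Substitute: (2·1.405 + 2) ξ₂ = 48.91 → ξ₂ = 10.17 mol/min, ξ₁ = 14.29 mol/min.
Outlet amounts (n = n₀ + Σ ν·ξ):
  V: 143 − 2(14.29) − 2(10.17) = 94.09
  Q: 0 + 2(14.29) = 28.57
  R: 0 + 1(10.17) = 10.17
  M: 0 + 2(10.17) = 20.34
Total out = 153.2 mol/min; y_Q = 28.57 / 153.2 = 0.1865.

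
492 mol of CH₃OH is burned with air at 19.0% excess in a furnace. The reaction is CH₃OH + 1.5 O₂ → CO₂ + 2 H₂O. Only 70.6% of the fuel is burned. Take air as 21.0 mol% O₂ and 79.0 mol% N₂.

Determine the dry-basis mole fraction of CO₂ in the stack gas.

0.0836

Stoichiometric O₂ = 1.5 × 492 = 738 mol; O₂ fed = 738 × 1.190 = 878.2 mol.
N₂ fed = 878.2 × 79/21 = 3304 mol.
Fuel reacted = 0.706 × 492 → ξ = 347.4 mol.
Outlet (n = n₀ + ν ξ):
  CH₃OH: 492 − 1(347.4) = 144.6
  O₂: 878.2 − 1.5(347.4) = 357.2
  N₂: 3304 (inert)
  CO₂: 0 + 1(347.4) = 347.4
  H₂O: 0 + 2(347.4) = 694.7
Dry total = 4153 mol; y_CO₂ (dry) = 347.4 / 4153 = 0.08364.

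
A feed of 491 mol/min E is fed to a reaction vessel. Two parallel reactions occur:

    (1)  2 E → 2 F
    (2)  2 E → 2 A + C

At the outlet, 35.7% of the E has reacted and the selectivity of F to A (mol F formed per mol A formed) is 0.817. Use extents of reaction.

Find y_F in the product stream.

Conversion of E: E consumed = 0.357 × 491 = 175.3 mol/min = 2ξ₁ + 2ξ₂.
Selectivity: 2ξ₁ / (2ξ₂) = 0.817 → ξ₁ = 0.817 ξ₂.
Substitute: (2·0.817 + 2) ξ₂ = 175.3 → ξ₂ = 48.24 mol/min, ξ₁ = 39.41 mol/min.
Outlet amounts (n = n₀ + Σ ν·ξ):
  E: 491 − 2(39.41) − 2(48.24) = 315.7
  F: 0 + 2(39.41) = 78.82
  A: 0 + 2(48.24) = 96.47
  C: 0 + 1(48.24) = 48.24
Total out = 539.2 mol/min; y_F = 78.82 / 539.2 = 0.1462.

0.146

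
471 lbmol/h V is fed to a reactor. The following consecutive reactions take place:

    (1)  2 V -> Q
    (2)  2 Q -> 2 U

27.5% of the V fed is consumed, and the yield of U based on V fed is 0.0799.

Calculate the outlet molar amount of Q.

27.1 lbmol/h

Conversion of V: V consumed = 2ξ₁ = 0.275 × 471 → ξ₁ = 64.76 lbmol/h.
Yield of U: 2ξ₂ / 471 = 0.0799 → ξ₂ = 18.82 lbmol/h.
Outlet amounts (n = n₀ + Σ ν·ξ):
  V: 471 − 2(64.76) = 341.5
  Q: 0 + 1(64.76) − 2(18.82) = 27.13
  U: 0 + 2(18.82) = 37.63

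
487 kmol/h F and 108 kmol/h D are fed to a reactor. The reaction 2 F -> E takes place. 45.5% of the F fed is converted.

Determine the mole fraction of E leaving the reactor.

0.229

F reacted = 0.455 × 487 = 221.6 kmol/h; ν_F = −2, so ξ = 221.6/2 = 110.8 kmol/h.
Outlet amounts (n = n₀ + ν ξ):
  F: 487 − 2(110.8) = 265.4
  E: 0 + 1(110.8) = 110.8
  D: 108 (inert)
Total out = 484.2 kmol/h; y_E = 110.8 / 484.2 = 0.2288.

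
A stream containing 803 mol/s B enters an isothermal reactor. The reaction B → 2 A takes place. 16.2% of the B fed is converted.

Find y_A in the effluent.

0.279

B reacted = 0.162 × 803 = 130.1 mol/s; ν_B = −1, so ξ = 130.1/1 = 130.1 mol/s.
Outlet amounts (n = n₀ + ν ξ):
  B: 803 − 1(130.1) = 672.9
  A: 0 + 2(130.1) = 260.2
Total out = 933.1 mol/s; y_A = 260.2 / 933.1 = 0.2788.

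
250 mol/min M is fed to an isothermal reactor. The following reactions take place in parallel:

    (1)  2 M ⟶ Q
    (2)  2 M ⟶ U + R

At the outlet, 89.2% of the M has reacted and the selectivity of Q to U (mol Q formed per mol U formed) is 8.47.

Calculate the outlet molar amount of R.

11.8 mol/min

Conversion of M: M consumed = 0.892 × 250 = 223 mol/min = 2ξ₁ + 2ξ₂.
Selectivity: 1ξ₁ / (1ξ₂) = 8.47 → ξ₁ = 8.47 ξ₂.
Substitute: (2·8.47 + 2) ξ₂ = 223 → ξ₂ = 11.77 mol/min, ξ₁ = 99.73 mol/min.
Outlet amounts (n = n₀ + Σ ν·ξ):
  M: 250 − 2(99.73) − 2(11.77) = 27
  Q: 0 + 1(99.73) = 99.73
  U: 0 + 1(11.77) = 11.77
  R: 0 + 1(11.77) = 11.77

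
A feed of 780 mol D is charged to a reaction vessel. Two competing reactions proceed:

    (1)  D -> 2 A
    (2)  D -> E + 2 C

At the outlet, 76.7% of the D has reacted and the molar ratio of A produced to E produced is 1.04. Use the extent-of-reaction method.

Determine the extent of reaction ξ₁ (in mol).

Conversion of D: D consumed = 0.767 × 780 = 598.3 mol = 1ξ₁ + 1ξ₂.
Selectivity: 2ξ₁ / (1ξ₂) = 1.04 → ξ₁ = 0.52 ξ₂.
Substitute: (1·0.52 + 1) ξ₂ = 598.3 → ξ₂ = 393.6 mol, ξ₁ = 204.7 mol.
Outlet amounts (n = n₀ + Σ ν·ξ):
  D: 780 − 1(204.7) − 1(393.6) = 181.7
  A: 0 + 2(204.7) = 409.3
  E: 0 + 1(393.6) = 393.6
  C: 0 + 2(393.6) = 787.2

ξ₁ = 205 mol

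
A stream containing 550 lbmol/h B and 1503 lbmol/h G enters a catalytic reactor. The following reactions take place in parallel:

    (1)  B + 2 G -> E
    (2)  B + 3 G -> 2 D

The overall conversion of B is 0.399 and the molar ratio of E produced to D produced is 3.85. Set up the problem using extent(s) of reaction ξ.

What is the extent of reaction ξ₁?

Conversion of B: B consumed = 0.399 × 550 = 219.5 lbmol/h = 1ξ₁ + 1ξ₂.
Selectivity: 1ξ₁ / (2ξ₂) = 3.85 → ξ₁ = 7.7 ξ₂.
Substitute: (1·7.7 + 1) ξ₂ = 219.5 → ξ₂ = 25.22 lbmol/h, ξ₁ = 194.2 lbmol/h.
Outlet amounts (n = n₀ + Σ ν·ξ):
  B: 550 − 1(194.2) − 1(25.22) = 330.5
  G: 1503 − 2(194.2) − 3(25.22) = 1039
  E: 0 + 1(194.2) = 194.2
  D: 0 + 2(25.22) = 50.45

ξ₁ = 194 lbmol/h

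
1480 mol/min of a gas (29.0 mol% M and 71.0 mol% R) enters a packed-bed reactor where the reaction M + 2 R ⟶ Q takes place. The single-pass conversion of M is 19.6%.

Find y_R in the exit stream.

M reacted = 0.196 × 429.2 = 84.12 mol/min; ν_M = −1, so ξ = 84.12/1 = 84.12 mol/min.
Outlet amounts (n = n₀ + ν ξ):
  M: 429.2 − 1(84.12) = 345.1
  R: 1051 − 2(84.12) = 882.6
  Q: 0 + 1(84.12) = 84.12
Total out = 1312 mol/min; y_R = 882.6 / 1312 = 0.6728.

0.673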